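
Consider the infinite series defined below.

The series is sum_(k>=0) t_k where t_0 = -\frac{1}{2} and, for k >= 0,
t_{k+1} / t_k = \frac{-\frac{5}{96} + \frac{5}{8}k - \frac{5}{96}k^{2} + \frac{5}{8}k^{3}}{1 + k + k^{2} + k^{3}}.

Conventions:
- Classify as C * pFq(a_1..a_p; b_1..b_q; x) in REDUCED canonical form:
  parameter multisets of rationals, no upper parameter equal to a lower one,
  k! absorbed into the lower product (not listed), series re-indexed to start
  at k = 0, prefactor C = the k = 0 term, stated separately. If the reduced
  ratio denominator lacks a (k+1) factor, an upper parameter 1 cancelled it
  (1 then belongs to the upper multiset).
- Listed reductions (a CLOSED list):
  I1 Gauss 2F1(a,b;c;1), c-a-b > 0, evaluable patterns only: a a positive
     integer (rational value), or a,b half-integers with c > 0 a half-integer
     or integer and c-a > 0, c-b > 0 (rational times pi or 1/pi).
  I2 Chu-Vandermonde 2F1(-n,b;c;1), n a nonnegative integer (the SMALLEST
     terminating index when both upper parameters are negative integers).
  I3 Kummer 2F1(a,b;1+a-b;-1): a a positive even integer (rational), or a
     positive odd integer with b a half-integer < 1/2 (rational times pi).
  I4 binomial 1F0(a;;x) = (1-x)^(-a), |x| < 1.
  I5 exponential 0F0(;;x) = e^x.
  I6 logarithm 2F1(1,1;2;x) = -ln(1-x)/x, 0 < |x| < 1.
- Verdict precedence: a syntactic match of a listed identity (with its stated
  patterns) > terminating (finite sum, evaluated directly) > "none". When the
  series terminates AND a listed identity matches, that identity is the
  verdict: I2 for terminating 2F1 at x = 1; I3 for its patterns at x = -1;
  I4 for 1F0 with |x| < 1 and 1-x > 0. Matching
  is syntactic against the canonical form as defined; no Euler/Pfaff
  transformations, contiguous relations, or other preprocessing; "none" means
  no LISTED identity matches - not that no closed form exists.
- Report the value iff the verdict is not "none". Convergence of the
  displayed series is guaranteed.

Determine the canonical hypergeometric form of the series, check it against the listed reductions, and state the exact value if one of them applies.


The series (x = \frac{5}{8}) is 1F0: upper {-\frac{1}{12}}, lower {-}, prefactor -\frac{1}{2}. Verdict: the binomial series (I4) fires (the 1F0 binomial series: exponent 1/12, x = \frac{5}{8}). Sum: \left(-\frac{1}{2}\right) \cdot \left(\frac{3}{8}\right)^{\frac{1}{12}}.

Key observation: from the first term -\frac{1}{2}: cancel k^2 + 1 from the displayed ratio first; then C = -1/2.
Adjacent-term ratio: r(k) = \frac{5}{8} * (k-\frac{1}{12}) / [(k+1)] - poly over poly, x = \frac{5}{8} from leading terms; C = -\frac{1}{2} at k = 0.


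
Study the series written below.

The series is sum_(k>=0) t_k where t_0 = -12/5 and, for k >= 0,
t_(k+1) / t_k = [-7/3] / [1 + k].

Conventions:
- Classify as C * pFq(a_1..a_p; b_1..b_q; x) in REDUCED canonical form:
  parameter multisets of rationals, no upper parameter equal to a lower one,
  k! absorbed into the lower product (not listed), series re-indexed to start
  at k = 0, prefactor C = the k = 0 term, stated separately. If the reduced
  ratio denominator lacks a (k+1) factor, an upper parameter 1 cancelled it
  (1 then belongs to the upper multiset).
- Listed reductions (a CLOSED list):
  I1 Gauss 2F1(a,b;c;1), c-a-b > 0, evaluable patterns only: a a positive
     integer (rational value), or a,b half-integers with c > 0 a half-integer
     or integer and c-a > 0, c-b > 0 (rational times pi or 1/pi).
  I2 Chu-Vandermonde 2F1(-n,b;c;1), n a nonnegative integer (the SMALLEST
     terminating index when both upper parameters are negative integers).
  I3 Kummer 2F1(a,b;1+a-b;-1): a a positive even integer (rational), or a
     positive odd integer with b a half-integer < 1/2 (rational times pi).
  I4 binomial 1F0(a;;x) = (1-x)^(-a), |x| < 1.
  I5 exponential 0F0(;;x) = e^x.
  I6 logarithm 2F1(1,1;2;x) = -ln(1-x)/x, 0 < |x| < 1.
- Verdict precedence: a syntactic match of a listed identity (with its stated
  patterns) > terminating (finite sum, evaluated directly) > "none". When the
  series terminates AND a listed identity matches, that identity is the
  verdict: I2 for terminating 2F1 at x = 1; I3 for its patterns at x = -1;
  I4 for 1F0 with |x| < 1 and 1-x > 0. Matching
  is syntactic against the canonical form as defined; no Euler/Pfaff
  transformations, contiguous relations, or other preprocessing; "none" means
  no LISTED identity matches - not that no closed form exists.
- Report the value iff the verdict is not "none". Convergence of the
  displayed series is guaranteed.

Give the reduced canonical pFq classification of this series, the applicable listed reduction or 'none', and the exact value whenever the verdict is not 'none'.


At argument -7/3: a 0F0 with upper {-}, lower {-}, scaled by C = -12/5. Verdict: the exponential series (I5) matches (the 0F0 exponential series at x = -7/3). Exact value: (-12/5) * e^(-7/3).

Structural cue: t_0 being -12/5, factor the ratio over Q (C = -12/5): negated roots = parameters.
Ratio: r(k) = (-7/3) * 1 / [(k+1)] - poly over poly, x = (-7/3) from leading terms; C = -12/5 at k = 0.


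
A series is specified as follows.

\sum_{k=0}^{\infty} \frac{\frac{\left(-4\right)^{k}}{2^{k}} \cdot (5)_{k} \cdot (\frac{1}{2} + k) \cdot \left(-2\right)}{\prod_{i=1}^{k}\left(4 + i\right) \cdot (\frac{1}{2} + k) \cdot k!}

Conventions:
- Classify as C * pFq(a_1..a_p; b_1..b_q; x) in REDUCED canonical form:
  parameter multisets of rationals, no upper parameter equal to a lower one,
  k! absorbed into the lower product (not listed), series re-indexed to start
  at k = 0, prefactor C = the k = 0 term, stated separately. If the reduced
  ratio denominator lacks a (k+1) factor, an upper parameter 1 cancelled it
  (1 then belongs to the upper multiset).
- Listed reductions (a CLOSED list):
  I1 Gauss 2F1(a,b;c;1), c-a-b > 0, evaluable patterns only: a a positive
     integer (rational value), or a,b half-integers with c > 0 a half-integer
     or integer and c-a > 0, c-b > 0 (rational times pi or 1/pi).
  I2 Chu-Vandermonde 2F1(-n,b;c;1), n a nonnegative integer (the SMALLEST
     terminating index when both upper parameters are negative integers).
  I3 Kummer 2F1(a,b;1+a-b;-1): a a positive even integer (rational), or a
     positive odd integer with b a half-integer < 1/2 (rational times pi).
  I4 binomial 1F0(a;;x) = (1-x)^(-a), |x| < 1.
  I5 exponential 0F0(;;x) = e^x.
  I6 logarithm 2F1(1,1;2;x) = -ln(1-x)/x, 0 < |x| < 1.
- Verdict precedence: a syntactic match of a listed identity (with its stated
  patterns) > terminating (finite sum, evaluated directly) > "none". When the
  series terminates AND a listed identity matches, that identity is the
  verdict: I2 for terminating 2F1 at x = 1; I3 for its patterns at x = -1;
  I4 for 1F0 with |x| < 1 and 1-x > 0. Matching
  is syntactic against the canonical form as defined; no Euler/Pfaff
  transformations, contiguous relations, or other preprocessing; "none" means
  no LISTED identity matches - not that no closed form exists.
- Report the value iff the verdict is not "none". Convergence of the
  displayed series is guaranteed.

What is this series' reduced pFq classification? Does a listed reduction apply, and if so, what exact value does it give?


Reduced: x = -2, 0F0, upper = {-}, lower = {-}, C = -2. Verdict: the exponential series (I5) matches (the 0F0 exponential series at x = -2). Sum: \left(-2\right) \cdot e^{-2}.

Key observation: t_0 being -2, the factor k + 1/2 cancels (top and bottom), leaving C = -2, x = -2.
Adjacent-term ratio: r(k) = -2 * 1 / [(k+1)] - poly over poly, x = -2 from leading terms; C = -2 at k = 0.


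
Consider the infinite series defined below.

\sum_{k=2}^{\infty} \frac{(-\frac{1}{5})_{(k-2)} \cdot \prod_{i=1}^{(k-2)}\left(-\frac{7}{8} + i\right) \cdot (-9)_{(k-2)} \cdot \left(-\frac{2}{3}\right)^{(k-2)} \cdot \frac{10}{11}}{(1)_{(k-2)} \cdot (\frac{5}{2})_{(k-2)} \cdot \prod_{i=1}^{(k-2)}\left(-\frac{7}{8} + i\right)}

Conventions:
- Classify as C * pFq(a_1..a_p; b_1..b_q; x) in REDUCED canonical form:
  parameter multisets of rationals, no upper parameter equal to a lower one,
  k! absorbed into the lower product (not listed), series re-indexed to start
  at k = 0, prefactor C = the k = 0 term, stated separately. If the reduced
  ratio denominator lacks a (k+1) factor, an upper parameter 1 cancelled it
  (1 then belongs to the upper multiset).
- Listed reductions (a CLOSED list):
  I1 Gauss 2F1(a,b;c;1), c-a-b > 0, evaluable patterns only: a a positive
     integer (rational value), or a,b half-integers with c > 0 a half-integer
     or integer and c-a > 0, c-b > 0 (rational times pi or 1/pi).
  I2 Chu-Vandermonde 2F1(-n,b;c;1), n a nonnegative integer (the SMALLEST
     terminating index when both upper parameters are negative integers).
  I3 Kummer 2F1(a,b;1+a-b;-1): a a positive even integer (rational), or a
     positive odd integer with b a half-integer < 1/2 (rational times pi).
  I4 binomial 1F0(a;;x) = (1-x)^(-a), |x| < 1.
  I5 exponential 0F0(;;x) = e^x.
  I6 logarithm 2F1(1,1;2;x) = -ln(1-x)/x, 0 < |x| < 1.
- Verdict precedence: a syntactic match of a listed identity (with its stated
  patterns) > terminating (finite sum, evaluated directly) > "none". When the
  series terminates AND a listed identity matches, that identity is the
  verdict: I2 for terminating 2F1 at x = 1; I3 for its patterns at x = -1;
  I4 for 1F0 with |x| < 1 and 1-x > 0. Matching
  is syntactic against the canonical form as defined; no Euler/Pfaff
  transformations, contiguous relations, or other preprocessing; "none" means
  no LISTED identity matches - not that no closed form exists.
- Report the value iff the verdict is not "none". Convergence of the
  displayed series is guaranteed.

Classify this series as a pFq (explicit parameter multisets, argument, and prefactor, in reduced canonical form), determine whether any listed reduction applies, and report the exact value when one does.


x = -\frac{2}{3} here; the reduced form reads 2F1, upper {-9, -\frac{1}{5}}, lower {\frac{5}{2}}, C = \frac{10}{11}. Verdict: terminating - upper -9 stops the sum at k = 9; the 10 terms are added exactly. Exact value: -\frac{3138242742358186}{35980485556640625}.

First insight: t_0 = \frac{10}{11} here, and the lower running product (C = 10/11, x = -2/3) is a rising factorial.
Consecutive-term ratio: r(k) = -\frac{2}{3} * (k-9) (k-\frac{1}{5}) / [(k+\frac{5}{2}) (k+1)] - poly over poly, x = -\frac{2}{3} from leading terms; C = \frac{10}{11} at k = 0.


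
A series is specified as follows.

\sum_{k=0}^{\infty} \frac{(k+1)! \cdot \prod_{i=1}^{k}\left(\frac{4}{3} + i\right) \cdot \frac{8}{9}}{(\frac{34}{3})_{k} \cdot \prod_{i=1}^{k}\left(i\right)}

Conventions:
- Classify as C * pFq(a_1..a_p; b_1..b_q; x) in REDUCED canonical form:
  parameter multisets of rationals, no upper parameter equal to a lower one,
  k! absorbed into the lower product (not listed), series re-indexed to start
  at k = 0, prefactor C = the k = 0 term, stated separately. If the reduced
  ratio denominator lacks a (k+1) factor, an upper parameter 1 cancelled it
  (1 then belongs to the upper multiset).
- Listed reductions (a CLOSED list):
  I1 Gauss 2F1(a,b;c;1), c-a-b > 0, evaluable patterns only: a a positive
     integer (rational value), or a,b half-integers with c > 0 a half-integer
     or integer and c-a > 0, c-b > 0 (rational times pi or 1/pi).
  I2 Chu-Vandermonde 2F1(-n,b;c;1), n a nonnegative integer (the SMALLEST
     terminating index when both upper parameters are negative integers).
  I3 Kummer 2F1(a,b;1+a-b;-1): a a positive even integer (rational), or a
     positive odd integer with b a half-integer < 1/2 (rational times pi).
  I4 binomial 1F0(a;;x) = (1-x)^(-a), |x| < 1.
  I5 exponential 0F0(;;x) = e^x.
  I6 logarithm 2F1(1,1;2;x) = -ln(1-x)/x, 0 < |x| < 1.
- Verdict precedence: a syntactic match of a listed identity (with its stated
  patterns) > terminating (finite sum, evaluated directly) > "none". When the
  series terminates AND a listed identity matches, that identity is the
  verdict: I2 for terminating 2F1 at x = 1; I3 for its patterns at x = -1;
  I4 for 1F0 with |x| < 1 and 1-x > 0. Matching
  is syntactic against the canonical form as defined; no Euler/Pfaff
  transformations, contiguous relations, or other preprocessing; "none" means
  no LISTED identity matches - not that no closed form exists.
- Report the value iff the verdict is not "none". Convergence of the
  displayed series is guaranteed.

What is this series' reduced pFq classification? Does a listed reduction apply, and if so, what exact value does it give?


Reduced: x = 1, 2F1, upper = {2, \frac{7}{3}}, lower = {\frac{34}{3}}, C = \frac{8}{9}. Verdict: the Gauss summation I1 matches (x = 1: the Gamma ratio telescopes since c-a-b = 7 > 0 and a = 2 in Z>0). Sum: \frac{124}{81}.

First insight: t_0 being \frac{8}{9}, the factorial ratio (C = 8/9) (k+a-1)!/(a-1)! is a rising factorial (a)_k.
Term ratio: r(k) = 1 * (k+2) (k+\frac{7}{3}) / [(k+\frac{34}{3}) (k+1)] ; factor over Q: parameters, x = 1, and C = \frac{8}{9}.


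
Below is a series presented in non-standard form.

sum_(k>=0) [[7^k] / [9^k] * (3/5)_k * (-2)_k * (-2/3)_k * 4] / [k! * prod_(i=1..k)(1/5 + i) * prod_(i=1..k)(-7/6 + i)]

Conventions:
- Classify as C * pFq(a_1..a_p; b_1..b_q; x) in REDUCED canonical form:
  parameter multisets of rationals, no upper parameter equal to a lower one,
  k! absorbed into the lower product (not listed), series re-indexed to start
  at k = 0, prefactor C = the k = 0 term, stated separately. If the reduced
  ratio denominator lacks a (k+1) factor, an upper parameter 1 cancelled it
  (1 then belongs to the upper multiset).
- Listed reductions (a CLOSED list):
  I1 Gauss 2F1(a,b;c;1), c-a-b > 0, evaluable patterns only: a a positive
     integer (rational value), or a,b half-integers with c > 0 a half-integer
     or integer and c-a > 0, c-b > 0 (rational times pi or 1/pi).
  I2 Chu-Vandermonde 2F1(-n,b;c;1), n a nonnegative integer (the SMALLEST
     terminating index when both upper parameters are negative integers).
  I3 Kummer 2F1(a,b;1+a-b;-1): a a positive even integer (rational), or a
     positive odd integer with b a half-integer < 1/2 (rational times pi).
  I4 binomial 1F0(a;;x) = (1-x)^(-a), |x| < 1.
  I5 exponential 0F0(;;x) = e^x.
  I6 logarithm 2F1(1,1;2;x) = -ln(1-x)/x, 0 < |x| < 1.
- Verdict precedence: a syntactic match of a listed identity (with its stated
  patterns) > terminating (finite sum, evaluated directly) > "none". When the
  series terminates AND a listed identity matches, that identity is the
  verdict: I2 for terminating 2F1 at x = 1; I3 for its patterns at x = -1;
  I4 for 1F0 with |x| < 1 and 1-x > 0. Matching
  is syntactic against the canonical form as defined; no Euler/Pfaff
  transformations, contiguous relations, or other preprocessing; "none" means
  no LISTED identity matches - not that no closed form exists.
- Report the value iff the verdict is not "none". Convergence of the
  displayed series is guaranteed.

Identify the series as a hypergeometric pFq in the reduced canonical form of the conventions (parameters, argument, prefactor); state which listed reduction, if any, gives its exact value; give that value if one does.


x = 7/9 here; the reduced form reads 3F2, upper {-2, -2/3, 3/5}, lower {-1/6, 6/5}, C = 4. Verdict: terminating - upper -2 stops the sum at k = 2; the 3 terms are added exactly. Exact value: -31348/4455.

First insight: with t_0 = 4, the lower running product (C = 4) is a rising factorial.
Ratio: r(k) = (7/9) * (k-2) (k-2/3) (k+3/5) / [(k-1/6) (k+6/5) (k+1)] - rational in k. x = (7/9); t_0 = 4; negate the roots.


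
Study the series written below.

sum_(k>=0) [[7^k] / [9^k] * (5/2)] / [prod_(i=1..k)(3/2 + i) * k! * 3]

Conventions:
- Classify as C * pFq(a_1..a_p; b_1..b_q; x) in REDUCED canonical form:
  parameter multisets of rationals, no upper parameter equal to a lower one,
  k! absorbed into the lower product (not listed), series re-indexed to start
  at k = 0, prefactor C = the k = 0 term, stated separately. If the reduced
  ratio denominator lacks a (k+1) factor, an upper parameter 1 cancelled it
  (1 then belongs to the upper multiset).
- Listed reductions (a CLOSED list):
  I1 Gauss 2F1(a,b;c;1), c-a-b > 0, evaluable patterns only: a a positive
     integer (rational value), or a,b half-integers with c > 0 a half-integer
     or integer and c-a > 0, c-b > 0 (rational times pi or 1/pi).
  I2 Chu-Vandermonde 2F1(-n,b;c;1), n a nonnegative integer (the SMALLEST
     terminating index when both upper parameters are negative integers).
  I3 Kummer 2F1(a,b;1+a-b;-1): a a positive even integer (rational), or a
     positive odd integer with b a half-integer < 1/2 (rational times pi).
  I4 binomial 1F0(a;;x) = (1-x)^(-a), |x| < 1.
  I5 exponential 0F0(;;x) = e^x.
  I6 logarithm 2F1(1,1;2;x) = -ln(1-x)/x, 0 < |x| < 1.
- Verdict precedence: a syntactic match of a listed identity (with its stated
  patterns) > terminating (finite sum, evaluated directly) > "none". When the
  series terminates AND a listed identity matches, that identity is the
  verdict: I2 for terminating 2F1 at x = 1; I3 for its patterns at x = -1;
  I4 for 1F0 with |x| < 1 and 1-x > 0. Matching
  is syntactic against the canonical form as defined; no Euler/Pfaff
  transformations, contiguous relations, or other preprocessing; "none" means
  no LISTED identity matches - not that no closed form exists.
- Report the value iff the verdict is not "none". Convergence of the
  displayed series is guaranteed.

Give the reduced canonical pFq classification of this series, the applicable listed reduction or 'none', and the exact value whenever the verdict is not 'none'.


Classification (C = 5/6): 0F1 with upper {-}, lower {5/2}, argument x = 7/9. Verdict: none (x = 7/9): each listed identity misses the multisets {-} ; {5/2}.

Key observation: from the first term 5/6: the constant factors (prefactor 5/6) combine into one prefactor.
Adjacent-term ratio: r(k) = (7/9) * 1 / [(k+5/2) (k+1)] - rational; roots negated = parameters, x = (7/9), C = 5/6.


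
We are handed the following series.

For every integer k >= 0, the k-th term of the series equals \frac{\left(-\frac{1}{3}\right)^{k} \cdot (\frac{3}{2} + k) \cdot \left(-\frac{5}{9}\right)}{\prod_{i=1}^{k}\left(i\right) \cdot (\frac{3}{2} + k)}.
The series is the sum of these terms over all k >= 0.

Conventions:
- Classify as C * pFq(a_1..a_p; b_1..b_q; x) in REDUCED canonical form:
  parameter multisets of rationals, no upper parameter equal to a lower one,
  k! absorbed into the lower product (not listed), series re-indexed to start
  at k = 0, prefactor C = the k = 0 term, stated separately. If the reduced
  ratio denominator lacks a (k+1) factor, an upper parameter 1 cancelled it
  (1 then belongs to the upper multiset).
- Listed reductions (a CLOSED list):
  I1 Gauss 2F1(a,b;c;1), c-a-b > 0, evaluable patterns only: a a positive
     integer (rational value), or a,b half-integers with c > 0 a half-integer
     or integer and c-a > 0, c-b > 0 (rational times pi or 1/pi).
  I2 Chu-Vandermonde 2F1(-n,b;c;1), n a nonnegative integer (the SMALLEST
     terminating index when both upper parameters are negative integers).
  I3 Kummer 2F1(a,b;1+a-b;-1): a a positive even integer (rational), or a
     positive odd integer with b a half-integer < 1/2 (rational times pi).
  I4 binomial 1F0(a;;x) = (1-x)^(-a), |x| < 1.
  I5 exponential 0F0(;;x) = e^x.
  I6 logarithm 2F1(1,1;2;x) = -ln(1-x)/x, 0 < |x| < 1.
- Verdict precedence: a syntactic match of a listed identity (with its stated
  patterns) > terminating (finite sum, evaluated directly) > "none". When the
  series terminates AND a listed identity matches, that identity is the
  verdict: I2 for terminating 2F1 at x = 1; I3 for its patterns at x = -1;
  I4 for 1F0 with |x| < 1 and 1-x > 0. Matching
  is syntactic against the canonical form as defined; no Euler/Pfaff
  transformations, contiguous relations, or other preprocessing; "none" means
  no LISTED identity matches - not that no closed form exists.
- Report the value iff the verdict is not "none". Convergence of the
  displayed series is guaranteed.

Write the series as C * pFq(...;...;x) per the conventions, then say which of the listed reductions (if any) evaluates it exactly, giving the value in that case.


Prefactor -\frac{5}{9}, argument -\frac{1}{3}: 0F0 with upper {-} over lower {-}. Verdict: the I5 exponential reduction matches (the 0F0 exponential series at x = -\frac{1}{3}). Sum: \left(-\frac{5}{9}\right) \cdot e^{-\frac{1}{3}}.

Key observation: x = -\frac{1}{3} and striking the common factor k + 3/2 reduces the term (C = -5/9, x = -1/3).
Step ratio: r(k) = -\frac{1}{3} * 1 / [(k+1)] ; factor over Q: parameters, x = -\frac{1}{3}, and C = -\frac{5}{9}.


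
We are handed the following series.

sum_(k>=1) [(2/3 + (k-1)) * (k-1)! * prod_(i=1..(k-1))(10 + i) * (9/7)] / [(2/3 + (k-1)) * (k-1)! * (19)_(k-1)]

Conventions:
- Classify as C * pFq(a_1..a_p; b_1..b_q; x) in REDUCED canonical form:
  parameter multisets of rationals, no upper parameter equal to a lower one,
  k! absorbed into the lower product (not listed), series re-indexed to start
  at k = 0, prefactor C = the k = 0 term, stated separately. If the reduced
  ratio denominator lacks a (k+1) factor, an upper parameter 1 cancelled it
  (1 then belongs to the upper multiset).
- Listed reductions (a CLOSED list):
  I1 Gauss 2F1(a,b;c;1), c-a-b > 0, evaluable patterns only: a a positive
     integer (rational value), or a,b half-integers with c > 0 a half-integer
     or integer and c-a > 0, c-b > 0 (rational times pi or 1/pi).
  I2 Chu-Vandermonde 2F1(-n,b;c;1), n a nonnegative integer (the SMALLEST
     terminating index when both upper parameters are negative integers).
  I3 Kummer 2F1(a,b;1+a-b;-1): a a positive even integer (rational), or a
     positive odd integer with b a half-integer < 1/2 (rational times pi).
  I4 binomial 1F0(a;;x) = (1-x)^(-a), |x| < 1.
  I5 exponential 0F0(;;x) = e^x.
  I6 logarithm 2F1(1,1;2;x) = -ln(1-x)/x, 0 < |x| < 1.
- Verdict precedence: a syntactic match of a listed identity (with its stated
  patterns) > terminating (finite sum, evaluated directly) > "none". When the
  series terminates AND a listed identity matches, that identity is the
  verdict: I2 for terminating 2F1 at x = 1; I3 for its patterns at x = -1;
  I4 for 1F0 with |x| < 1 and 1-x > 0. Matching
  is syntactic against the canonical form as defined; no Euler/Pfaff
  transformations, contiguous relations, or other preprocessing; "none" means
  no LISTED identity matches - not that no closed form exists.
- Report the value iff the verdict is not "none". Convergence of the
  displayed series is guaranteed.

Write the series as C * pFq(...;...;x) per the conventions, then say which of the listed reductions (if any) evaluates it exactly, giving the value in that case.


x = 1 here; the reduced form reads 2F1, upper {1, 11}, lower {19}, C = 9/7. Verdict: this is Gauss (I1, integer-parameter pattern) (x = 1: the Gamma ratio telescopes since c-a-b = 7 > 0 and a = 1 in Z>0). Sum: 162/49.

Key step: from the first term 9/7: the factorial ratio (C = 9/7) (k+a-1)!/(a-1)! is a rising factorial (a)_k.
Adjacent-term ratio: r(k) = 1 * (k+1) (k+11) / [(k+19) (k+1)] - rational in k, leading ratio 1; with t_0 = 9/7, classification follows.


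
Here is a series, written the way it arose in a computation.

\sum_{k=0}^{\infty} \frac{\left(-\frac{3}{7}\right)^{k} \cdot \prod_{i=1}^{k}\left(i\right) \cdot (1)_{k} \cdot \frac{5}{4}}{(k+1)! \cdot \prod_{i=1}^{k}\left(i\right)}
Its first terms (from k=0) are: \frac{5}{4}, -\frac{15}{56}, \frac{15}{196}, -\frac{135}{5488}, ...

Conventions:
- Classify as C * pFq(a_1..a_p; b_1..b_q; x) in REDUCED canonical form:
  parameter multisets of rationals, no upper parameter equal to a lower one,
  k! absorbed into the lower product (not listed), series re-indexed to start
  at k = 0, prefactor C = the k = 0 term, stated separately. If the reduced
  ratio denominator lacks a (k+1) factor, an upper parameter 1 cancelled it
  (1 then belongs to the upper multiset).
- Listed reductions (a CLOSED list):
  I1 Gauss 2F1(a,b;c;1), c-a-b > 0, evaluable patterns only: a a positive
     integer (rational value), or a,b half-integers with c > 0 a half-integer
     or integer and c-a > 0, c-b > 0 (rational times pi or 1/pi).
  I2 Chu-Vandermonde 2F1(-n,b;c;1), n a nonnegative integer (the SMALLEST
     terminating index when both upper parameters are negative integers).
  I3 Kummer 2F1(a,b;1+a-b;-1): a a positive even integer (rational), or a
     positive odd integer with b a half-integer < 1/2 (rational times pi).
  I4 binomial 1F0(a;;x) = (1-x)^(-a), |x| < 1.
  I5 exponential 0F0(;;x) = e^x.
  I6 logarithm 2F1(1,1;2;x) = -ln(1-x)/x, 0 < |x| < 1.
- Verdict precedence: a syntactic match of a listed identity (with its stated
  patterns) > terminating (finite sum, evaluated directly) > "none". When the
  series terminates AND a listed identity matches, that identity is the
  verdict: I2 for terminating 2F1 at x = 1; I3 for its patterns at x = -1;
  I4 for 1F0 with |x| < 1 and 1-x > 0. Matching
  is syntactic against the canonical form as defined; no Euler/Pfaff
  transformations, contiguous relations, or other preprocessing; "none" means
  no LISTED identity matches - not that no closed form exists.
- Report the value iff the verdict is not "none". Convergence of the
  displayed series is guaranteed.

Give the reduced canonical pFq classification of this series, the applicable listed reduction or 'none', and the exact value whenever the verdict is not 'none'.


Prefactor \frac{5}{4}, argument -\frac{3}{7}: 2F1 with upper {1, 1} over lower {2}. Verdict: logarithm (I6) fires (the logarithm: parameters (1,1;2), x = -\frac{3}{7}). Value: \frac{35}{12} \cdot \ln\left(\frac{10}{7}\right).

First insight: t_0 = \frac{5}{4} here, and the denominator's factorial ratio (prefactor 5/4) is a lower Pochhammer.
Consecutive-term ratio: r(k) = -\frac{3}{7} * (k+1) (k+1) / [(k+2) (k+1)] - rational; roots negated = parameters, x = -\frac{3}{7}, C = \frac{5}{4}.


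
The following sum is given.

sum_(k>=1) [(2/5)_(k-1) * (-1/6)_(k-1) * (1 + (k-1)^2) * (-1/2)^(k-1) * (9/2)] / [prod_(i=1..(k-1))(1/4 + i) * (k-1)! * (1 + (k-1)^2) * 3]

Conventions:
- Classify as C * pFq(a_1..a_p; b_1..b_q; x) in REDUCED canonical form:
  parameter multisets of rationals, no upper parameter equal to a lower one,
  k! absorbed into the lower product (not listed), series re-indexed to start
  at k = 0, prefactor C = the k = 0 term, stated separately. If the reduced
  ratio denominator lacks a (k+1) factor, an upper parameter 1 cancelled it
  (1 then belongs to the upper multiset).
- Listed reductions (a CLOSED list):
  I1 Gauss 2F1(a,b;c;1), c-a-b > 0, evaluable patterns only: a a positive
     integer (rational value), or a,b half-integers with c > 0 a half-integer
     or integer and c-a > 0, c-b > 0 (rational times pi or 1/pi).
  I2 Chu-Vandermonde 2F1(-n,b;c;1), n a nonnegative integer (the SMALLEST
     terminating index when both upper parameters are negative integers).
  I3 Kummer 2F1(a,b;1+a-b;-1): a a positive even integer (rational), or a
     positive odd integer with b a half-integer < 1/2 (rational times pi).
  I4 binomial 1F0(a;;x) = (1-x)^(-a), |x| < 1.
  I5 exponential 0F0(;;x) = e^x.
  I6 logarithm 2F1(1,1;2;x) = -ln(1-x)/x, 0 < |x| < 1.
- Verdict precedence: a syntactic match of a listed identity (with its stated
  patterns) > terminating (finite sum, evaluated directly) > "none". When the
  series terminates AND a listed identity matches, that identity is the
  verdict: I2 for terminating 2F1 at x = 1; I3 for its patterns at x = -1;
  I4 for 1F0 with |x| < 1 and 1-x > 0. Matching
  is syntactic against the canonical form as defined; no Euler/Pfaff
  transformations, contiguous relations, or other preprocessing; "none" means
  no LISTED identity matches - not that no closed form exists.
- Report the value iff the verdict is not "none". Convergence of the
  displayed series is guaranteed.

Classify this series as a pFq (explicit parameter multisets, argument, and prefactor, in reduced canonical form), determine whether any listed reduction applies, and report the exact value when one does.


Reduced: x = -1/2, 2F1, upper = {-1/6, 2/5}, lower = {5/4}, C = 3/2. Verdict: none here - no I1-I6 shape fits x = -1/2 with lower {5/4}.

The tell: from the first term 3/2: the lower running product (C = 3/2) is a rising factorial.
Ratio: r(k) = (-1/2) * (k-1/6) (k+2/5) / [(k+5/4) (k+1)] - poly over poly, x = (-1/2) from leading terms; C = 3/2 at k = 0.


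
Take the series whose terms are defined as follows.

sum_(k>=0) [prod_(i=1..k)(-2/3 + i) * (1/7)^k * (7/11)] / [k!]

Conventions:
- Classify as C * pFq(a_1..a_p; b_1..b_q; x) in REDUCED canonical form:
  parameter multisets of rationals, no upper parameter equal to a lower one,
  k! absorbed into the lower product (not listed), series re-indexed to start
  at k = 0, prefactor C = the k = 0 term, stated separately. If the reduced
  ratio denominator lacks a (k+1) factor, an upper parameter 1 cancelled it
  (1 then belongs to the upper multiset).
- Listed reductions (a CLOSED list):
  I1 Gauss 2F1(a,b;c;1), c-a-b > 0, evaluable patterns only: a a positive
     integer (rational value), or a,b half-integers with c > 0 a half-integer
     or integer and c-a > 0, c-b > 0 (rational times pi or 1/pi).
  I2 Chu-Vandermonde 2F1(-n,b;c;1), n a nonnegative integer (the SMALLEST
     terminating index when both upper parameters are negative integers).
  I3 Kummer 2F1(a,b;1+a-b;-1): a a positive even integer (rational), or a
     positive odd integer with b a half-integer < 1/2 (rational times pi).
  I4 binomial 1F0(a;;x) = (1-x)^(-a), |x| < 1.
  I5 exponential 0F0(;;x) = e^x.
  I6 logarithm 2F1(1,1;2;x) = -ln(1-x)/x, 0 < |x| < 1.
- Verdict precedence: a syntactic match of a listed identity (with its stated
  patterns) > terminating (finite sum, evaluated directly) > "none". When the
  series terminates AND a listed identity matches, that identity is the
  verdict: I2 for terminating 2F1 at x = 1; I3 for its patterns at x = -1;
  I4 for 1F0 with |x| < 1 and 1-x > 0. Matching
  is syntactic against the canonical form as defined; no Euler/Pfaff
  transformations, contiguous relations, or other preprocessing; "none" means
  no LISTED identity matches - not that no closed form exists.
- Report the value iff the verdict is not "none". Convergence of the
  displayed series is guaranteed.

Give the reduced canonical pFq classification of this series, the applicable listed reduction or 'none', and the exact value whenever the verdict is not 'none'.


At argument 1/7: a 1F0 with upper {1/3}, lower {-}, scaled by C = 7/11. Verdict: the I4 binomial reduction fires (the 1F0 binomial series: exponent -1/3, x = 1/7). Its exact value is (7/11) * (6/7)^(-1/3).

Key step: x = (1/7) and the running product (C = 7/11) telescopes to a rising factorial.
Ratio: r(k) = (1/7) * (k+1/3) / [(k+1)] - poly over poly, x = (1/7) from leading terms; C = 7/11 at k = 0.


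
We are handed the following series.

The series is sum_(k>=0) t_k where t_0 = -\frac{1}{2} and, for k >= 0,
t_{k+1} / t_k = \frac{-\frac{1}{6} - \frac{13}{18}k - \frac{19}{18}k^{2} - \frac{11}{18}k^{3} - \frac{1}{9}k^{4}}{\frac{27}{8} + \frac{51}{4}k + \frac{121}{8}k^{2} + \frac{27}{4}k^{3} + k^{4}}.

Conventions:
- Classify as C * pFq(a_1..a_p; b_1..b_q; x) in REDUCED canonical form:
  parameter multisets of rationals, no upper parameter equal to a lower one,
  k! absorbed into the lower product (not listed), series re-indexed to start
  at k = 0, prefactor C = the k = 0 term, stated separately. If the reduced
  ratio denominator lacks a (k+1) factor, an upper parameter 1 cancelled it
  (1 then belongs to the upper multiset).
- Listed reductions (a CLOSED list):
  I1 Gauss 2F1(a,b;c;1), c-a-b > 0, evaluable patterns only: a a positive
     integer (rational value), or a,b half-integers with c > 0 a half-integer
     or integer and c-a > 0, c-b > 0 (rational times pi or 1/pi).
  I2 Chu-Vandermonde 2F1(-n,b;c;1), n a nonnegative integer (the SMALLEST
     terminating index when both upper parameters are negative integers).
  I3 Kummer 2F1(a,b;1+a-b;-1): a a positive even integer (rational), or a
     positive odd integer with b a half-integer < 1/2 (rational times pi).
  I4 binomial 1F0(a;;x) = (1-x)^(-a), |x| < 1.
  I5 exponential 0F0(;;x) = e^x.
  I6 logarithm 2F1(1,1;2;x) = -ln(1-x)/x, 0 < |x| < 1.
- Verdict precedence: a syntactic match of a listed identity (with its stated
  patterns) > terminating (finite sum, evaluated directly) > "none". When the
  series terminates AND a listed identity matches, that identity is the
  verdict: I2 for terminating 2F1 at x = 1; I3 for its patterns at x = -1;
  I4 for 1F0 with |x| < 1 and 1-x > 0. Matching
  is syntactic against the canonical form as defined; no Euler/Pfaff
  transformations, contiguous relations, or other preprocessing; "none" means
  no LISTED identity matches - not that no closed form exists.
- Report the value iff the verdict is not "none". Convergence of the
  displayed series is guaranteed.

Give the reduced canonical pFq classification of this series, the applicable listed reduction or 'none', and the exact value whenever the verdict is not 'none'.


Structural cue: t_0 = -\frac{1}{2} here, and roots of the ratio polynomials (C = -1/2, x = -1/9) are the negated parameters.
Step ratio: r(k) = -\frac{1}{9} * (k+1) (k+1) / [(k+\frac{9}{4}) (k+1)] ; factor over Q: parameters, x = -\frac{1}{9}, and C = -\frac{1}{2}.

Reduced: x = -\frac{1}{9}, 2F1, upper = {1, 1}, lower = {\frac{9}{4}}, C = -\frac{1}{2}. Verdict: none. A 2F1 with upper {1, 1} fits none of I1-I6 at x = -\frac{1}{9}; the sum runs forever.


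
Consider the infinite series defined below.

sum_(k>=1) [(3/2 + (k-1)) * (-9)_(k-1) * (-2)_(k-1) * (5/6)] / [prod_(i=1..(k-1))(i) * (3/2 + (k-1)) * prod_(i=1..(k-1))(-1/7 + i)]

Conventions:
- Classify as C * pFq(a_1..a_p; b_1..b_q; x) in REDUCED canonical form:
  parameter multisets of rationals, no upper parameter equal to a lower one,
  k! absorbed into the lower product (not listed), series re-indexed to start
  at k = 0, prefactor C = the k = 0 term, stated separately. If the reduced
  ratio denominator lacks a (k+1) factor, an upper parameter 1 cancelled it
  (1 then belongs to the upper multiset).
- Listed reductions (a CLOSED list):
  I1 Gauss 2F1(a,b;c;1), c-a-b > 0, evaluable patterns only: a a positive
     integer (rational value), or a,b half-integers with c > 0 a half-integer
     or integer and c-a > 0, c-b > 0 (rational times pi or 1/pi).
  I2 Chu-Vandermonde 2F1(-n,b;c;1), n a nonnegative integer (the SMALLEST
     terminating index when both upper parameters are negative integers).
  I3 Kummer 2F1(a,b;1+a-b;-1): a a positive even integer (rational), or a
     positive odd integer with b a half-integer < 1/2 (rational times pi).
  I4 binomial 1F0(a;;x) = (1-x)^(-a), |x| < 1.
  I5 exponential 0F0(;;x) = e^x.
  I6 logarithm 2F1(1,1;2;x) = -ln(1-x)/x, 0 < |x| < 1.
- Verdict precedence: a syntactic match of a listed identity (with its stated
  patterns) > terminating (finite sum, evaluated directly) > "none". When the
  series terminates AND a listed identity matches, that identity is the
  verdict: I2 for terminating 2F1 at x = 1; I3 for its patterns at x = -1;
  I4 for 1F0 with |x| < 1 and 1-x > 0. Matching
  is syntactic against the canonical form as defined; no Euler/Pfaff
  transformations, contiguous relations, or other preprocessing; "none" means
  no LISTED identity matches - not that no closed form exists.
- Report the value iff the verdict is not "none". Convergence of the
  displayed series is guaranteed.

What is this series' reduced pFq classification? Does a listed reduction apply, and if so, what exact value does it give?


The series (x = 1) is 2F1: upper {-9, -2}, lower {6/7}, prefactor 5/6. Verdict: Vandermonde's identity (I2) applies (terminating 2F1 at x = 1 with n = 2, b = -9, c = 6/7). Exact value: 2185/39.

Key step: t_0 being 5/6, the product of the first k integers (C = 5/6) is k!.
Ratio: r(k) = 1 * (k-9) (k-2) / [(k+6/7) (k+1)] - rational in k. x = 1; t_0 = 5/6; negate the roots.


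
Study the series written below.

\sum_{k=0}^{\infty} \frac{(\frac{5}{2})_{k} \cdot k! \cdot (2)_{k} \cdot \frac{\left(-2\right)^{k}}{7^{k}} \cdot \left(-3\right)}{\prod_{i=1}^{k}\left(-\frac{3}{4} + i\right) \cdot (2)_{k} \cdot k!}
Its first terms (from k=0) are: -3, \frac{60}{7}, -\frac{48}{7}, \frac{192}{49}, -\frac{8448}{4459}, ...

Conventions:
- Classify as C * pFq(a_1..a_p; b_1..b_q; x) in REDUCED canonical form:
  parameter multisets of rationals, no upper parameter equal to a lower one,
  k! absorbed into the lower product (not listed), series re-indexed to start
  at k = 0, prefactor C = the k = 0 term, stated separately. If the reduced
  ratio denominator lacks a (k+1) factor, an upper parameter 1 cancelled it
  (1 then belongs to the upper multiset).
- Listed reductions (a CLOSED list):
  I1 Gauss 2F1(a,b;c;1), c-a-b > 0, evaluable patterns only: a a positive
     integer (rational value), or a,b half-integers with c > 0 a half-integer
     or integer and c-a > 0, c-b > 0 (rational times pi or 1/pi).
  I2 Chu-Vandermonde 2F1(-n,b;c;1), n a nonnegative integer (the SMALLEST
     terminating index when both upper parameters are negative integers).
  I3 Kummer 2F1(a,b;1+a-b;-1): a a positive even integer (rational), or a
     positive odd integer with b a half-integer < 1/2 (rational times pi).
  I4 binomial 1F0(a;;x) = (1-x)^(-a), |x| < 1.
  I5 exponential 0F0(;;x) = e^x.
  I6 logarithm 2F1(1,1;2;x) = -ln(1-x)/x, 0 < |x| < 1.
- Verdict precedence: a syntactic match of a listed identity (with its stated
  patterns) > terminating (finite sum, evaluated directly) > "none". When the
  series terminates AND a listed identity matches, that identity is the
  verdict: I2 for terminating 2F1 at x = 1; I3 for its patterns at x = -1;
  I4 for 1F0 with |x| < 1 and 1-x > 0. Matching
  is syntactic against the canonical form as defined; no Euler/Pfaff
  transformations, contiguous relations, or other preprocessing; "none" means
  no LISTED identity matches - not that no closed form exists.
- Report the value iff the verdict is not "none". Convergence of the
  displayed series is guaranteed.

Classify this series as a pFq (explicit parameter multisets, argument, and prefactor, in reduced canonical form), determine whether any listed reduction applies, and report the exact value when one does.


Reduced: x = -\frac{2}{7}, 2F1, upper = {1, \frac{5}{2}}, lower = {\frac{1}{4}}, C = -3. Verdict: none. Every listed pattern misses the 2F1 form at -\frac{2}{7}, upper {1, \frac{5}{2}}.

Structural cue: from the first term -3: the two geometric factors (C = -3) combine into one argument.
Term ratio: r(k) = -\frac{2}{7} * (k+1) (k+\frac{5}{2}) / [(k+\frac{1}{4}) (k+1)] - rational in k, leading ratio -\frac{2}{7}; with t_0 = -3, classification follows.


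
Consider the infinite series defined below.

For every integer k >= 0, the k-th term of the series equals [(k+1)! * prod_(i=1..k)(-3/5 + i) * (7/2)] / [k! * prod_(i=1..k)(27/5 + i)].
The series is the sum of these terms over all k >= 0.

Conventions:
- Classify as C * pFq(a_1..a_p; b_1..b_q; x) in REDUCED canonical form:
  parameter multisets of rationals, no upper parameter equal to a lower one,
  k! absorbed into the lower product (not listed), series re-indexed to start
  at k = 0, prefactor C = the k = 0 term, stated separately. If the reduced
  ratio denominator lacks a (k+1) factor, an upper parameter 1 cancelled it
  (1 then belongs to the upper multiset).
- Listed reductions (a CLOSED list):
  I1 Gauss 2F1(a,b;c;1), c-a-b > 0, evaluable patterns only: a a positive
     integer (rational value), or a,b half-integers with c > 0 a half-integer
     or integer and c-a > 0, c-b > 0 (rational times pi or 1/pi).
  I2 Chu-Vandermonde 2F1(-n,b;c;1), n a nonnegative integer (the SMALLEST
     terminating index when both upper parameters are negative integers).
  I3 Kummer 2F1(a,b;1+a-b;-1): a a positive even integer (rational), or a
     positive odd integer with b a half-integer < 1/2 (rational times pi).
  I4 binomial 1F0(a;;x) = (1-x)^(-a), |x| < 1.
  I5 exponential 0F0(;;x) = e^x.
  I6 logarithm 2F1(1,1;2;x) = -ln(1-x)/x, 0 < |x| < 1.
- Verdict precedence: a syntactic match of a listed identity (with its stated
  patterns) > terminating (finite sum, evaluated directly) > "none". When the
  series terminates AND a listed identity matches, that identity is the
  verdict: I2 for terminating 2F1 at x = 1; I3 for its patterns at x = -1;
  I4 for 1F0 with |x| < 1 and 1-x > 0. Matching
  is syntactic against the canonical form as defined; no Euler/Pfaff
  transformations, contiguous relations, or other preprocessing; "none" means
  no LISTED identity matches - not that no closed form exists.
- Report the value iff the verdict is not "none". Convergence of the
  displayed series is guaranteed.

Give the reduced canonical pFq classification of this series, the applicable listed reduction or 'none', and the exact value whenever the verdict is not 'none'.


Classification (C = 7/2): 2F1 with upper {2/5, 2}, lower {32/5}, argument x = 1. Verdict (x = 1): Gauss (I1, integer-parameter pattern) applies (x = 1: the Gamma ratio telescopes since c-a-b = 4 > 0 and a = 2 in Z>0). Its exact value is 2079/500.

First insight: from the first term 7/2: the running product (C = 7/2) telescopes to a rising factorial.
Term ratio: r(k) = 1 * (k+2/5) (k+2) / [(k+32/5) (k+1)] - rational in k. x = 1; t_0 = 7/2; negate the roots.
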